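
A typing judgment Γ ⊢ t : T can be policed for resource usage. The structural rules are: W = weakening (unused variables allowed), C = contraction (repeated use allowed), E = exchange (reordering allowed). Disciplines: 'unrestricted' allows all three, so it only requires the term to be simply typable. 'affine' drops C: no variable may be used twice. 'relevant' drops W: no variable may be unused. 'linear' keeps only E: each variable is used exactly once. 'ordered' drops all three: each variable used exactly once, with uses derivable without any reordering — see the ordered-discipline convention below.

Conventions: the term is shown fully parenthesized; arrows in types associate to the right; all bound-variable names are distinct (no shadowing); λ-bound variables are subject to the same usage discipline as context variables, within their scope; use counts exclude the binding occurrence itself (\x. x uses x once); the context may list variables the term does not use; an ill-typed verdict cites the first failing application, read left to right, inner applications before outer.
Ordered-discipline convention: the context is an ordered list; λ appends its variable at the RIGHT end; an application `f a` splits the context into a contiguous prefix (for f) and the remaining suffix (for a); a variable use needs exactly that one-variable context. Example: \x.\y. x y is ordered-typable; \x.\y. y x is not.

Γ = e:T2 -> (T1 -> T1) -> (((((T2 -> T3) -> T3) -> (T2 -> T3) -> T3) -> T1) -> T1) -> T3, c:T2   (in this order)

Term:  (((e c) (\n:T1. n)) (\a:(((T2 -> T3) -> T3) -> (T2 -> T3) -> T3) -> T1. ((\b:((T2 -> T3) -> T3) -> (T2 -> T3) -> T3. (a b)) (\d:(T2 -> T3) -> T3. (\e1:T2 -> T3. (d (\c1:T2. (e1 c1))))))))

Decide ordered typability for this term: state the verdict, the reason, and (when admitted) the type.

yes — e, c, n, a, b, d, e1, c1 once each; derivable with no W/C/E; term : T3
variable uses: e ×1; c ×1; n [bound] ×1; a [bound] ×1; b [bound] ×1; d [bound] ×1; e1 [bound] ×1; c1 [bound] ×1
use order (left to right): e, c, n, a, b, d, e1, c1
typing: well-typed at T3
per-discipline verdicts: ordered ✓ · linear ✓ · affine ✓ · relevant ✓ · unrestricted ✓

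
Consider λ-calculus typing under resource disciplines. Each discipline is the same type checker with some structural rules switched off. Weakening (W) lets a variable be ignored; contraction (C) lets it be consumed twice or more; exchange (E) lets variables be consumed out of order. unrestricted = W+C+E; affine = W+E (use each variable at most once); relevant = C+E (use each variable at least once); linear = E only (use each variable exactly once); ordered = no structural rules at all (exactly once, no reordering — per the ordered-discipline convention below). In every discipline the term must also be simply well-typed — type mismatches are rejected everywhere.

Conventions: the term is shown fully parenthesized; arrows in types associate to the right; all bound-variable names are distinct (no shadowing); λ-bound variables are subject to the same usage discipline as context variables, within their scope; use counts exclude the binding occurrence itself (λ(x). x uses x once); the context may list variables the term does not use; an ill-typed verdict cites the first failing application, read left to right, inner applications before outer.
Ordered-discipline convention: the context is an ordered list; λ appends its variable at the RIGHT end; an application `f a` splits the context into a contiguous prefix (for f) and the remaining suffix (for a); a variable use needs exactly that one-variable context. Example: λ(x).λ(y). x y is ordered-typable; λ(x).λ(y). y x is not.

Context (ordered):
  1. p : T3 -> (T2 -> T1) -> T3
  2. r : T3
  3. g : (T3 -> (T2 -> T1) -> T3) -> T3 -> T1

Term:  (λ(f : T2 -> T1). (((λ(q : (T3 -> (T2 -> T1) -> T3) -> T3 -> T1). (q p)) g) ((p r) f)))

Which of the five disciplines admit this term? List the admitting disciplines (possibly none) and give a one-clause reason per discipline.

admitted by: relevant, unrestricted
counts: p: 2×, r: 1×, g: 1×, f (λ-bound): 1×, q (λ-bound): 1×
left-to-right use order: q, p, g, p, r, f
typing: well-typed — term : (T2 -> T1) -> T1
ordered: ✗ — repeated use of p ×2
linear: ✗ — repeated use of p ×2
affine: ✗ — repeated use of p ×2
relevant: ✓ — every one of p, r, g, f, q appears
unrestricted: ✓ — type-checks ((T2 -> T1) -> T1) and nothing is barred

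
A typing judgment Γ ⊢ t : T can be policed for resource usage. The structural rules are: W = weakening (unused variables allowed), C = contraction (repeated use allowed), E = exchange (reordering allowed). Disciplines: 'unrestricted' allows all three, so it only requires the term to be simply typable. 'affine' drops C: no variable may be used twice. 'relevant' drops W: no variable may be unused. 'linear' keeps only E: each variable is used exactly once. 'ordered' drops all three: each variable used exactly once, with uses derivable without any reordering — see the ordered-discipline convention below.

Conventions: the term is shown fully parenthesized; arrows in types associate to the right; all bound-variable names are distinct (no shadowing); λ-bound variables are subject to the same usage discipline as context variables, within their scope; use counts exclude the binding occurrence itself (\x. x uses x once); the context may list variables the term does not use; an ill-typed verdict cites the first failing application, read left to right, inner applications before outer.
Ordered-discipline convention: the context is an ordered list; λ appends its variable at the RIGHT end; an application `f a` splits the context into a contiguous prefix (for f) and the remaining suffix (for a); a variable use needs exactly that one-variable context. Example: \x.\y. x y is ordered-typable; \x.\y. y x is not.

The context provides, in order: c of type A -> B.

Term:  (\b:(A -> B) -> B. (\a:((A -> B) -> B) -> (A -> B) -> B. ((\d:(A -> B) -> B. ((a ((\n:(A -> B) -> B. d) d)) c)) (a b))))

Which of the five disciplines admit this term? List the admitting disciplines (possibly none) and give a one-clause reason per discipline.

admitted by: unrestricted
use counts: c: 1×, b (λ-bound): 1×, a (λ-bound): 2×, d (λ-bound): 2×, n (λ-bound): 0×
uses in reading order: a, d, d, c, a, b
typing: the term checks, with type ((A -> B) -> B) -> (((A -> B) -> B) -> (A -> B) -> B) -> B
ordered: ✗ — uses contraction: a ×2, d ×2; needs weakening: n unused
linear: ✗ — uses contraction: a ×2, d ×2; needs weakening: n unused
affine: ✗ — uses contraction: a ×2, d ×2
relevant: ✗ — needs weakening: n unused
unrestricted: ✓ — type-checks (((A -> B) -> B) -> (((A -> B) -> B) -> (A -> B) -> B) -> B) and nothing is barred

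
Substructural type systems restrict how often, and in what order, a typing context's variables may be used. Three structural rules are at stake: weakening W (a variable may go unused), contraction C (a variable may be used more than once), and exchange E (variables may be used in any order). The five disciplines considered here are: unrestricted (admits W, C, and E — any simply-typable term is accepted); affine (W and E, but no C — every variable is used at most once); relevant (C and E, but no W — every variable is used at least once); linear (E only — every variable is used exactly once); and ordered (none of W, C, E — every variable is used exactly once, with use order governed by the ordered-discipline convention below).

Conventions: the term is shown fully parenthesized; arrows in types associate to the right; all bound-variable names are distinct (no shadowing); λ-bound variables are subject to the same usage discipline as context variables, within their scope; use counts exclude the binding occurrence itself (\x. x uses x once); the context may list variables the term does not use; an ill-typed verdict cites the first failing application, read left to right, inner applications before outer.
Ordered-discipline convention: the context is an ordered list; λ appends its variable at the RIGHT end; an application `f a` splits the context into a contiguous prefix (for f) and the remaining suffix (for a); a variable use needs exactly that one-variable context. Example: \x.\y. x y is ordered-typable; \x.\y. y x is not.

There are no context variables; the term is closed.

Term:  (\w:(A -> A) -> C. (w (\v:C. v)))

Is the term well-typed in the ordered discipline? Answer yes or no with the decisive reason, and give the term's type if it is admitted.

no — fails simple typing
counts: w [bound] ×1; v [bound] ×1
uses in reading order: w, v
typing: ill-typed: an argument C -> C mismatches the expected A -> A
summary: ordered ✗; linear ✗; affine ✗; relevant ✗; unrestricted ✗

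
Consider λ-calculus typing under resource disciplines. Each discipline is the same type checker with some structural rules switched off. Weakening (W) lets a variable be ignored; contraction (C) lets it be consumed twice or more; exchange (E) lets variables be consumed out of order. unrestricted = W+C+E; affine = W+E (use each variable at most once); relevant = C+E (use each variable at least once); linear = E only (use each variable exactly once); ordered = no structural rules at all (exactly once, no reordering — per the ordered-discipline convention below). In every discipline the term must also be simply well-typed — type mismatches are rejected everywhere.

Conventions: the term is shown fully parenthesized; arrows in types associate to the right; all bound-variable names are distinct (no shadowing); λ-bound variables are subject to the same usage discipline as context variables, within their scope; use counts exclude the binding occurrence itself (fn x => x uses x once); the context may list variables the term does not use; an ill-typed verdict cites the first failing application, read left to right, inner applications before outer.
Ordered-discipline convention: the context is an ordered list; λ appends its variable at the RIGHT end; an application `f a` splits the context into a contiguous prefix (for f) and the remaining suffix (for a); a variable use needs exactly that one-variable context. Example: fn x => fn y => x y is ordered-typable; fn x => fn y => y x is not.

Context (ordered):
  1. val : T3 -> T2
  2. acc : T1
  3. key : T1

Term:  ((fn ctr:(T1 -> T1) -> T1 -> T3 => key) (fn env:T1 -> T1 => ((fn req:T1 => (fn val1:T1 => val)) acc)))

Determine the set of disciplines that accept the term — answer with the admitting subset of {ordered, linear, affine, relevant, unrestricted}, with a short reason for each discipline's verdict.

admitted in: none
counts: val: 1; acc: 1; key: 1; ctr (λ-bound): 0; env (λ-bound): 0; req (λ-bound): 0; val1 (λ-bound): 0
uses in reading order: key, val, acc
typing: ill-typed: an application expects (T1 -> T1) -> T1 -> T3 but receives (T1 -> T1) -> T1 -> T3 -> T2
ordered: ✗ — not simply typable
linear: ✗ — fails simple typing
affine: ✗ — a type mismatch blocks all five
relevant: ✗ — the type mismatch rejects it
unrestricted: ✗ — not simply typable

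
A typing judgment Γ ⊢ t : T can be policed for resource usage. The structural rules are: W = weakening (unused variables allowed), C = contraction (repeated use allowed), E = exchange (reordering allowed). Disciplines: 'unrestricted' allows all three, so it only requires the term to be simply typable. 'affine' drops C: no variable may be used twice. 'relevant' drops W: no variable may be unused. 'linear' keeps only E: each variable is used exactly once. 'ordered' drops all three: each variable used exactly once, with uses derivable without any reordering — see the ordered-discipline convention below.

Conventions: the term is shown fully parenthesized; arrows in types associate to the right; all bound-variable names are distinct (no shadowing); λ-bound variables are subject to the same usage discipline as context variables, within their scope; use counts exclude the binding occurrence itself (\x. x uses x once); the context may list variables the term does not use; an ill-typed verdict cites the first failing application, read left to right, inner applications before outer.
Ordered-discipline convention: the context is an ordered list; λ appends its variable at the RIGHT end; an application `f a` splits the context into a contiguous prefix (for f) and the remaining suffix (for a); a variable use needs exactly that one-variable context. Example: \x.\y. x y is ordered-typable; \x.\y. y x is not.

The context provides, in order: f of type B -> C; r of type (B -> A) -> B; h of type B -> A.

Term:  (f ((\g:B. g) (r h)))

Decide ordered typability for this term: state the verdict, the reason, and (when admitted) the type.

yes — single-use (f, r, h, g), ordered derivation ok; term : C
variable uses: f ×1, r ×1, h ×1, g [bound] ×1
order of uses: f, g, r, h
typing: well-typed — term : C
summary: ordered ✓, linear ✓, affine ✓, relevant ✓, unrestricted ✓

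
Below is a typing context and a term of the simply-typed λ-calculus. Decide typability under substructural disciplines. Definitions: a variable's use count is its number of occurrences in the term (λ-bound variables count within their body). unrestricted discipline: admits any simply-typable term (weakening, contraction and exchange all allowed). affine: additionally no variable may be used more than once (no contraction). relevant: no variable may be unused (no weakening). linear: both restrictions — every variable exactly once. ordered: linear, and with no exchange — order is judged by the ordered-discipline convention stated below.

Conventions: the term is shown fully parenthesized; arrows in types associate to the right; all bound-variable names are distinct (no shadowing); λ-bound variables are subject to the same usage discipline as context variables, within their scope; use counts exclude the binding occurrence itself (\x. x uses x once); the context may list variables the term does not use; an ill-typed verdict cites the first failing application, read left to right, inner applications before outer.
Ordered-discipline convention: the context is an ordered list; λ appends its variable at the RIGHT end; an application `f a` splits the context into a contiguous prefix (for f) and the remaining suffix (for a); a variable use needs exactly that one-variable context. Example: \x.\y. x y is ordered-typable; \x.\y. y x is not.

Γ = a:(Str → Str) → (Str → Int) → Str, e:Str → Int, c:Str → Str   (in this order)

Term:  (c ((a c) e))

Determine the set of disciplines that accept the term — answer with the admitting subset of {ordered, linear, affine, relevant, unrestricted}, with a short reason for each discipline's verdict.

accepted by: relevant, unrestricted
variable uses: a=1; e=1; c=2
use order (left to right): c, a, c, e
typing: the term checks, with type Str
ordered: ✗, uses contraction: c ×2
linear: ✗, uses contraction: c ×2
affine: ✗, uses contraction: c ×2
relevant: ✓, every one of a, e, c appears
unrestricted: ✓, type-checks (Str) and nothing is barred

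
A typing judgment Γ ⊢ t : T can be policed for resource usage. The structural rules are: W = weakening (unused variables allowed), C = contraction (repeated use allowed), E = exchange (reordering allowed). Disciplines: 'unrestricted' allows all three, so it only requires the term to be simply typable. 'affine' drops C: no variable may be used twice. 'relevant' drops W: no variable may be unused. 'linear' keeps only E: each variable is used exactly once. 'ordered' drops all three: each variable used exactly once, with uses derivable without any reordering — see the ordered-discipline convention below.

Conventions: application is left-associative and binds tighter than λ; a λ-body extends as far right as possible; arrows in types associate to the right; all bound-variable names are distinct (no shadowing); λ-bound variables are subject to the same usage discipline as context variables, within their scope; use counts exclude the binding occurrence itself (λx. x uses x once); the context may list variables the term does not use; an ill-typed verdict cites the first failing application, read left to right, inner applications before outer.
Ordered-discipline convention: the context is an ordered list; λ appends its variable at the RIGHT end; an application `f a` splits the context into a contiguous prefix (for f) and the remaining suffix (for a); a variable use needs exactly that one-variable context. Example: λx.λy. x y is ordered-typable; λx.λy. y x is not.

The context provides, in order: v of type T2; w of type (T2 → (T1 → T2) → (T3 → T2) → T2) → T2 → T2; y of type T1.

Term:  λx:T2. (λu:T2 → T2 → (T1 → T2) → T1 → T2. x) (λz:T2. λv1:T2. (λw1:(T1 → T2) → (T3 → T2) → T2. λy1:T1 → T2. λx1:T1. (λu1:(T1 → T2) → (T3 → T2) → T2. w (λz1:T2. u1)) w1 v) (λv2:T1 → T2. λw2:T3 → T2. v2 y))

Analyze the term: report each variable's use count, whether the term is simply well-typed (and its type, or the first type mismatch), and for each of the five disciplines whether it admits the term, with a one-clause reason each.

counts: v ×1, w ×1, y ×1, x (bound) ×1, u (bound) ×0, z (bound) ×0, v1 (bound) ×0, w1 (bound) ×1, y1 (bound) ×0, x1 (bound) ×0, u1 (bound) ×1, z1 (bound) ×0, v2 (bound) ×1, w2 (bound) ×0
left-to-right use order: x, w, u1, w1, v, v2, y
typing: well-typed at T2 → T2
ordered: ✗ — u, z, v1, y1, x1, z1, w2 never used (weakening)
linear: ✗ — u, z, v1, y1, x1, z1, w2 never used (weakening)
affine: ✓ — v, w, y, x, u, z, v1, w1, y1, x1, u1, z1, v2, w2: no repeats, contraction unneeded
relevant: ✗ — u, z, v1, y1, x1, z1, w2 never used (weakening)
unrestricted: ✓ — typability at T2 → T2 is all that's needed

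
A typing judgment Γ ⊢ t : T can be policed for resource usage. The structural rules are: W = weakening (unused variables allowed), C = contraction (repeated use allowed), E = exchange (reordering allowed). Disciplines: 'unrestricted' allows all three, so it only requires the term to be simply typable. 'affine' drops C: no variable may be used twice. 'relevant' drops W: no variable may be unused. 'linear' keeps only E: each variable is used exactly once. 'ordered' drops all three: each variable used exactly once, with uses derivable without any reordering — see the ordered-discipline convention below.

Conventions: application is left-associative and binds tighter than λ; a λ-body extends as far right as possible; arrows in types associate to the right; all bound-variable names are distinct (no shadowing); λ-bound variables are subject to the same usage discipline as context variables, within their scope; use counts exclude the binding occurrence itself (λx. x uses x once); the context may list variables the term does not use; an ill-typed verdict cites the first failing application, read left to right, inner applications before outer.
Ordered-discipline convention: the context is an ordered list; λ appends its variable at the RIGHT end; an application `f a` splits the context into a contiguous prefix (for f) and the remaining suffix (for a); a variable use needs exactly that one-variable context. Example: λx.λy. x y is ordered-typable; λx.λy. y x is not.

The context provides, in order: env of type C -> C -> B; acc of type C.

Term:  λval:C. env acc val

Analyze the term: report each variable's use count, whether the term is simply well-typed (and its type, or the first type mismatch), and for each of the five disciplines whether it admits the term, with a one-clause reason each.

variable uses: env: 1, acc: 1, val (bound): 1
uses in reading order: env, acc, val
typing: well-typed at C -> B
ordered ✓ (env, acc, val: once each, no exchange needed)
linear ✓ (env, acc, val: one use apiece)
affine ✓ (at most one use each (env, acc, val))
relevant ✓ (at least one use each (env, acc, val))
unrestricted ✓ (type-checks (C -> B) and nothing is barred)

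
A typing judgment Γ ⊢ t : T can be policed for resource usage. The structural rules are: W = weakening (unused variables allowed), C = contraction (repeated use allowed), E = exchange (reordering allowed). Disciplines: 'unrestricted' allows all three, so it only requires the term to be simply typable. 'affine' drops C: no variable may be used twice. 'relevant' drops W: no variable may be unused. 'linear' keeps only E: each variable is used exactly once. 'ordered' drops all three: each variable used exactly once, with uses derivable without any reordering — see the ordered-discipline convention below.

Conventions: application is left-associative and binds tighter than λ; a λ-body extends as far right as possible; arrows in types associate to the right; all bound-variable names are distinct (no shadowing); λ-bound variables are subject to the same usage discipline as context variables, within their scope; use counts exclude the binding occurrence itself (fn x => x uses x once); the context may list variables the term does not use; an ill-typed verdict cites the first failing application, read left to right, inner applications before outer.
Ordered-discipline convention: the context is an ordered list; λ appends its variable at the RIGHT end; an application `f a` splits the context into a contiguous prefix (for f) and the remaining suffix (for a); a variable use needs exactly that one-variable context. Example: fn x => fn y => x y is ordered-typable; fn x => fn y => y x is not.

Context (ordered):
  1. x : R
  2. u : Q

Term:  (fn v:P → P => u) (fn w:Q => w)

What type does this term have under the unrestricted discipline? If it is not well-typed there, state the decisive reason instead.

not well-typed under unrestricted — not simply typable
usage: x ×0; u ×1; v (bound) ×0; w (bound) ×1
order of uses: u, w
typing: ill-typed: an argument Q → Q mismatches the expected P → P
summary: ordered ✗ | linear ✗ | affine ✗ | relevant ✗ | unrestricted ✗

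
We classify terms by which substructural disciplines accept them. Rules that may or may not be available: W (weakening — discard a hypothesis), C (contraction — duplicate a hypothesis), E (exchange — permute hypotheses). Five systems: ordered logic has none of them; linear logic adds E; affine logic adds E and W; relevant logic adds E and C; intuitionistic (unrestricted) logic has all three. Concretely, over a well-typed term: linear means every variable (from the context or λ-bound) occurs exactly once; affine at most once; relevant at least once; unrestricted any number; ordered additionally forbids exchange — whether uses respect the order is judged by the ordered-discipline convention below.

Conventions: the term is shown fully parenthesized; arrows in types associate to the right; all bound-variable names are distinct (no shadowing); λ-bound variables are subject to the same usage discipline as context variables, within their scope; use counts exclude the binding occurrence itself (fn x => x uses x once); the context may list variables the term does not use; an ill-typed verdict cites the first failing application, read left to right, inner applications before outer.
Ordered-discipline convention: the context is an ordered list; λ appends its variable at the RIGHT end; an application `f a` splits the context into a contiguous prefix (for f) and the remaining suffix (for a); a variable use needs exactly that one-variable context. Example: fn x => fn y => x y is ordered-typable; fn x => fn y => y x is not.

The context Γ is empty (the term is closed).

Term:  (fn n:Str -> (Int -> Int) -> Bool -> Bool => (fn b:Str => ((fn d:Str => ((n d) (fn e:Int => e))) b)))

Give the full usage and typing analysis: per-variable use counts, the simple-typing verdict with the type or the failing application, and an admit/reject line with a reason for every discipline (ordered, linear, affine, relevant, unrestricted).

use counts: n (bound) ×1; b (bound) ×1; d (bound) ×1; e (bound) ×1
uses in reading order: n, d, e, b
typing: the term checks, with type (Str -> (Int -> Int) -> Bool -> Bool) -> Str -> Bool -> Bool
ordered: ✓ — n, b, d, e: once each, no exchange needed
linear: ✓ — n, b, d, e: one use apiece
affine: ✓ — at most one use each (n, b, d, e)
relevant: ✓ — none of n, b, d, e goes unused
unrestricted: ✓ — typability at (Str -> (Int -> Int) -> Bool -> Bool) -> Str -> Bool -> Bool is all that's needed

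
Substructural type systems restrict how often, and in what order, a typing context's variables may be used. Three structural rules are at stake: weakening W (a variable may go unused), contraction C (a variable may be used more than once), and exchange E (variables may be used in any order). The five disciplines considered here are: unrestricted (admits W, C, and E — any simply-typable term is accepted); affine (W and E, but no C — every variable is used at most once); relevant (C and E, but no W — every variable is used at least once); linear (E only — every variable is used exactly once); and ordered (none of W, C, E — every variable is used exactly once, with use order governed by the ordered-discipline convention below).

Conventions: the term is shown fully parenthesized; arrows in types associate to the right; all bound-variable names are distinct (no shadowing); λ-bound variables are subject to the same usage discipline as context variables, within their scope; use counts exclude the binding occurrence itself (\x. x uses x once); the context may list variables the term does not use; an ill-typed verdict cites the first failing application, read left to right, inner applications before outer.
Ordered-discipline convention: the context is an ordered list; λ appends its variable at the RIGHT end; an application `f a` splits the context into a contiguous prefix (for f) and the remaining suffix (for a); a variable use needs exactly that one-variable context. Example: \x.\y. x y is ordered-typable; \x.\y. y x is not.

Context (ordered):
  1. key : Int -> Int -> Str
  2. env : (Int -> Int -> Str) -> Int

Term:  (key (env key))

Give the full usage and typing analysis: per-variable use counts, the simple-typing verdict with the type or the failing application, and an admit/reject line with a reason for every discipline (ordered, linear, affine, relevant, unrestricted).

counts: key: 2, env: 1
use order (left to right): key, env, key
typing: ✓ — Int -> Str
ordered ✗ (uses contraction: key ×2)
linear ✗ (uses contraction: key ×2)
affine ✗ (uses contraction: key ×2)
relevant ✓ (every one of key, env appears)
unrestricted ✓ (well-typed at Int -> Str; no restrictions here)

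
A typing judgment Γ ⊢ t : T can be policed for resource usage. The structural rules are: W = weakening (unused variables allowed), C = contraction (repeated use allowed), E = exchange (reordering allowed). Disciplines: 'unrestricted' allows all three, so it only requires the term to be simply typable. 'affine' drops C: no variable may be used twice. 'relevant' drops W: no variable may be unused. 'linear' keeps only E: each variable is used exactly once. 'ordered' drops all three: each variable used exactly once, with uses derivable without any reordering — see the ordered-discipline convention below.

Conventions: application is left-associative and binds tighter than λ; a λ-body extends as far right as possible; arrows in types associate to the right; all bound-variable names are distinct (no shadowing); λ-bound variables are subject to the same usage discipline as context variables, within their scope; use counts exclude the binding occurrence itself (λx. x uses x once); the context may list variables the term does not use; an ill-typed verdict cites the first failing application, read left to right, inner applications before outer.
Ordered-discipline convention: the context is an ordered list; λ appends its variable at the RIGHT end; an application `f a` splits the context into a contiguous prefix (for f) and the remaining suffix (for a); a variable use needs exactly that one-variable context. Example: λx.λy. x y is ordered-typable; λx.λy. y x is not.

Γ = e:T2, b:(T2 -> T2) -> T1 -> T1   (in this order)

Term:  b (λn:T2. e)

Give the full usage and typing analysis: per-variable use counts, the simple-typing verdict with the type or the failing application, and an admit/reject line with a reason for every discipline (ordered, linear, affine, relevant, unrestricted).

usage: e=1; b=1; n (bound)=0
left-to-right use order: b, e
typing: well-typed at T1 -> T1
ordered ✗ (needs weakening: n unused)
linear ✗ (needs weakening: n unused)
affine ✓ (at most one use each (e, b, n))
relevant ✗ (needs weakening: n unused)
unrestricted ✓ (well-typed at T1 -> T1; no restrictions here)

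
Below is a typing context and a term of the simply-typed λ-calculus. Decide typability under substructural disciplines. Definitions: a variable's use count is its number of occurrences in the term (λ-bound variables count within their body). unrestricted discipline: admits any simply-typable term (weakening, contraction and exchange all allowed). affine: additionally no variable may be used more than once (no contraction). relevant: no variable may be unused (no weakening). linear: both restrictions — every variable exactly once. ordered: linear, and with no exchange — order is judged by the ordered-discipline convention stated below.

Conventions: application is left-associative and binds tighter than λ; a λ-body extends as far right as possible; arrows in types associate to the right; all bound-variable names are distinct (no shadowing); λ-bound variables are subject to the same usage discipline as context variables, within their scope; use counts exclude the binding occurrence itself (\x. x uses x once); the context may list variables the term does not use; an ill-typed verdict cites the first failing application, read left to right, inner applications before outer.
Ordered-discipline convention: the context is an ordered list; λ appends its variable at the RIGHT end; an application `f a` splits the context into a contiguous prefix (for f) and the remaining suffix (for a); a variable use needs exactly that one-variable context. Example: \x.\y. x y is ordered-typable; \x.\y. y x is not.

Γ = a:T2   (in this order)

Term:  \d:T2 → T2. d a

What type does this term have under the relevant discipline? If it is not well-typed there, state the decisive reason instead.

term : (T2 → T2) → T2
variable uses: a: 1×; d [bound]: 1×
uses in reading order: d, a
typing: well-typed — term : (T2 → T2) → T2
all disciplines: ordered ✗ · linear ✓ · affine ✓ · relevant ✓ · unrestricted ✓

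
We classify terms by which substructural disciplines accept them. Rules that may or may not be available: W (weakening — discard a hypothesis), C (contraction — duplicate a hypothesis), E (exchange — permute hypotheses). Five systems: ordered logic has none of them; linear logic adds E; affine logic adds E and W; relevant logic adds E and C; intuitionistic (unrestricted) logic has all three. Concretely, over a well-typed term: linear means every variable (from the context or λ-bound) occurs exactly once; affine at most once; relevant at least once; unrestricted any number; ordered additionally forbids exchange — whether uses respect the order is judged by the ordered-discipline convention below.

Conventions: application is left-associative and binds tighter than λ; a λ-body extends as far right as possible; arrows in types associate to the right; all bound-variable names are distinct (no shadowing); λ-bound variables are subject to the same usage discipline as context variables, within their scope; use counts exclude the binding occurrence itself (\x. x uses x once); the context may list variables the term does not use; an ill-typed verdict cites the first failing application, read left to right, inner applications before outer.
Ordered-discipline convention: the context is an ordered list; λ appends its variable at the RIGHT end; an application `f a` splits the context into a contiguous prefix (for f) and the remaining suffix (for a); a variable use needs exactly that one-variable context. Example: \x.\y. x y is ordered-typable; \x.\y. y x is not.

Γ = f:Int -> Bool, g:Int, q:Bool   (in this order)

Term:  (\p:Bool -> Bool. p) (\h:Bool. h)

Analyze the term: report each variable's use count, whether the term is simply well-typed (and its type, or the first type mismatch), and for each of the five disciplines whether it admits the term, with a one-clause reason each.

use counts: f ×0, g ×0, q ×0, p (bound) ×1, h (bound) ×1
order of uses: p, h
typing: well-typed at Bool -> Bool
ordered: ✗ — needs weakening: f, g, q unused
linear: ✗ — needs weakening: f, g, q unused
affine: ✓ — at most one use each (f, g, q, p, h)
relevant: ✗ — needs weakening: f, g, q unused
unrestricted: ✓ — simply typable at Bool -> Bool; W, C, E all held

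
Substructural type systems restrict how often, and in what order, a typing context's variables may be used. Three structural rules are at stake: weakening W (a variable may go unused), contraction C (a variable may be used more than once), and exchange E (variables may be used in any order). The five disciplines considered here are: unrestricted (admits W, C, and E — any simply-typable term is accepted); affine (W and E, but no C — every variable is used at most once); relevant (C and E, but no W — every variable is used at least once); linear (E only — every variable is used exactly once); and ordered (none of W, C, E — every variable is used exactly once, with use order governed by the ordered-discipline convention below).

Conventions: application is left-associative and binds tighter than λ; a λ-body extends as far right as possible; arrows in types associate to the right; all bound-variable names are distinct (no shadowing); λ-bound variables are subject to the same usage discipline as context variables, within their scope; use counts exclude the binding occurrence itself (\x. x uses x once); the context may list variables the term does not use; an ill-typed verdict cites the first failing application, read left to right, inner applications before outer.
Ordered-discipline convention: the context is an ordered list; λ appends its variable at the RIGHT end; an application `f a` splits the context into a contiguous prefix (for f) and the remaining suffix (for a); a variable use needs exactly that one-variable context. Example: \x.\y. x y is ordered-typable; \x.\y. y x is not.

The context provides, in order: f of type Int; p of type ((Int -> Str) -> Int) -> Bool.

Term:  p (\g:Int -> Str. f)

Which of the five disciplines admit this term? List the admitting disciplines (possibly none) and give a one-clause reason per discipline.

accepted by: affine, unrestricted
usage: f: 1, p: 1, g [bound]: 0
order of uses: p, f
typing: ✓ — Bool
ordered ✗ (g left unused)
linear ✗ (g left unused)
affine ✓ (none of f, p, g used more than once)
relevant ✗ (g left unused)
unrestricted ✓ (well-typed at Bool; no restrictions here)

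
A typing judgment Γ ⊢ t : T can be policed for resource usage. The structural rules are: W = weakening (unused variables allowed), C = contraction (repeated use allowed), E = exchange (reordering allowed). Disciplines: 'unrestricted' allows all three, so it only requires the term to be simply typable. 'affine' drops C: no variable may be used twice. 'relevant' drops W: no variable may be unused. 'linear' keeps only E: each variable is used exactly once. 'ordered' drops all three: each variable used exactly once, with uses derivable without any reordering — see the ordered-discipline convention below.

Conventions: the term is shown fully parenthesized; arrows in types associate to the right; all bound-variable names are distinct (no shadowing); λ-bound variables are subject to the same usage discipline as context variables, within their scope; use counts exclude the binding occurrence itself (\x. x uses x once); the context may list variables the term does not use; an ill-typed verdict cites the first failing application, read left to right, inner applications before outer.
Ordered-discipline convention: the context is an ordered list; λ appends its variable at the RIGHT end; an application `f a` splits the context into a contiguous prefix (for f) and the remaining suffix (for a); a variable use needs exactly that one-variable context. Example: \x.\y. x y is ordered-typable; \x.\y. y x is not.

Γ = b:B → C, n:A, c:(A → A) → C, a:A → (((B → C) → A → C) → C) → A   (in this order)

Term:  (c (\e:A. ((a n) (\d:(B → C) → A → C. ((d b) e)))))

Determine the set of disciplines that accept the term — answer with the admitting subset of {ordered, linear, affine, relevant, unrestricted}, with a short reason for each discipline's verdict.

admitted by: linear, affine, relevant, unrestricted
use counts: b=1; n=1; c=1; a=1; e [bound]=1; d [bound]=1
left-to-right use order: c, a, n, d, b, e
typing: the term checks, with type C
ordered: ✗, no contiguous prefix/suffix split fits c, a, n, d, b, e
linear: ✓, exactly-once usage across b, n, c, a, e, d
affine: ✓, none of b, n, c, a, e, d used more than once
relevant: ✓, b, n, c, a, e, d: all used, weakening unneeded
unrestricted: ✓, type-checks (C) and nothing is barred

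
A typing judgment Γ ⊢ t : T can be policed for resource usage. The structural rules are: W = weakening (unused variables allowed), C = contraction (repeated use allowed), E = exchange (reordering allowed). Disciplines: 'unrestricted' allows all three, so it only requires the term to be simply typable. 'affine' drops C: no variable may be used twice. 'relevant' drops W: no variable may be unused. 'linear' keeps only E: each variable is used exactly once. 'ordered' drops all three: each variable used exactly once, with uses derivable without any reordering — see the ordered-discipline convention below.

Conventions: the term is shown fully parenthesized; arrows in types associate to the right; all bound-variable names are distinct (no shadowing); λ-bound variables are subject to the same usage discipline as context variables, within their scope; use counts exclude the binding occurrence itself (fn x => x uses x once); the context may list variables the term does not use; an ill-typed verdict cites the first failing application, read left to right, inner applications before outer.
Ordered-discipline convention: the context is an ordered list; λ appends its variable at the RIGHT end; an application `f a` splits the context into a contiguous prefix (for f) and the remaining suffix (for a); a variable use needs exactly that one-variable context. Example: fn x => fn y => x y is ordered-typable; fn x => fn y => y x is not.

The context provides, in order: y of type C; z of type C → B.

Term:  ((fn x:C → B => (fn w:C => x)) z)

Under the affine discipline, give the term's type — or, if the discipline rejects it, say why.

term : C → C → B
use counts: y ×0; z ×1; x (λ-bound) ×1; w (λ-bound) ×0
use order (left to right): x, z
typing: well-typed — term : C → C → B
all disciplines: ordered ✗; linear ✗; affine ✓; relevant ✗; unrestricted ✓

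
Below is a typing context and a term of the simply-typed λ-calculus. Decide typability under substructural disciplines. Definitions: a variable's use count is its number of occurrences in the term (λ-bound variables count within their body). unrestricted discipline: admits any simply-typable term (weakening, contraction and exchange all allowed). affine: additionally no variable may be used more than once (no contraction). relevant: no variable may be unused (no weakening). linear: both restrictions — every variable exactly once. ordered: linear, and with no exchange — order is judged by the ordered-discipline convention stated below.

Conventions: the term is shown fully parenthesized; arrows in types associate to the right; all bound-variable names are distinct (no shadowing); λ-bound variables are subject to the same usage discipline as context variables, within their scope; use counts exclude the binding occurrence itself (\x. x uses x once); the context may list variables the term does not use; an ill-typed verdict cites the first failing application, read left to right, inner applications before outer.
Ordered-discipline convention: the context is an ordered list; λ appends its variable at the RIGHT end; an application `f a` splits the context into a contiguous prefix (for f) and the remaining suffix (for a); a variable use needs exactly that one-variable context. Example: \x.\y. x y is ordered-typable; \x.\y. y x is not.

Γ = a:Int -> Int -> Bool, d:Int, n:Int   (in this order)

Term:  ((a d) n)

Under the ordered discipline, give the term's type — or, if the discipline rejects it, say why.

term : Bool
usage: a ×1; d ×1; n ×1
use order (left to right): a, d, n
typing: well-typed at Bool
all disciplines: ordered ✓; linear ✓; affine ✓; relevant ✓; unrestricted ✓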